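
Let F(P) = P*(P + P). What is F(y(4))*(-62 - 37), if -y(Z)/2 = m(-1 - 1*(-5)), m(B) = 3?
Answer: -7128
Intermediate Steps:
y(Z) = -6 (y(Z) = -2*3 = -6)
F(P) = 2*P**2 (F(P) = P*(2*P) = 2*P**2)
F(y(4))*(-62 - 37) = (2*(-6)**2)*(-62 - 37) = (2*36)*(-99) = 72*(-99) = -7128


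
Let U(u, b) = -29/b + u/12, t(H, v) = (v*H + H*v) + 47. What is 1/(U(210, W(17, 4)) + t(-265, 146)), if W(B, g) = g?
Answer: -4/309291 ≈ -1.2933e-5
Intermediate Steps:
t(H, v) = 47 + 2*H*v (t(H, v) = (H*v + H*v) + 47 = 2*H*v + 47 = 47 + 2*H*v)
U(u, b) = -29/b + u/12 (U(u, b) = -29/b + u*(1/12) = -29/b + u/12)
1/(U(210, W(17, 4)) + t(-265, 146)) = 1/((-29/4 + (1/12)*210) + (47 + 2*(-265)*146)) = 1/((-29*1/4 + 35/2) + (47 - 77380)) = 1/((-29/4 + 35/2) - 77333) = 1/(41/4 - 77333) = 1/(-309291/4) = -4/309291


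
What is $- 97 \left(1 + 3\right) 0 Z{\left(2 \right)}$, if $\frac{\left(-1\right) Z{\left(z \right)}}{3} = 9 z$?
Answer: $0$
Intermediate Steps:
$Z{\left(z \right)} = - 27 z$ ($Z{\left(z \right)} = - 3 \cdot 9 z = - 27 z$)
$- 97 \left(1 + 3\right) 0 Z{\left(2 \right)} = - 97 \left(1 + 3\right) 0 \left(\left(-27\right) 2\right) = - 97 \cdot 4 \cdot 0 \left(-54\right) = \left(-97\right) 0 \left(-54\right) = 0 \left(-54\right) = 0$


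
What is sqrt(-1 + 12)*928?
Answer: 928*sqrt(11) ≈ 3077.8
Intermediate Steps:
sqrt(-1 + 12)*928 = sqrt(11)*928 = 928*sqrt(11)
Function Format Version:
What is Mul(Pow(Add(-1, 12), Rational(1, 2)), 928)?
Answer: Mul(928, Pow(11, Rational(1, 2))) ≈ 3077.8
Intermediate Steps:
Mul(Pow(Add(-1, 12), Rational(1, 2)), 928) = Mul(Pow(11, Rational(1, 2)), 928) = Mul(928, Pow(11, Rational(1, 2)))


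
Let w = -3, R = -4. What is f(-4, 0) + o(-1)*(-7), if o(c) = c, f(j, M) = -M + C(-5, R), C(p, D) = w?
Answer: 4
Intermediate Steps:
C(p, D) = -3
f(j, M) = -3 - M (f(j, M) = -M - 3 = -3 - M)
f(-4, 0) + o(-1)*(-7) = (-3 - 1*0) - 1*(-7) = (-3 + 0) + 7 = -3 + 7 = 4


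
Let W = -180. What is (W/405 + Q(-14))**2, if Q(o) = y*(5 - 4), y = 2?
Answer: 196/81 ≈ 2.4198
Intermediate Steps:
Q(o) = 2 (Q(o) = 2*(5 - 4) = 2*1 = 2)
(W/405 + Q(-14))**2 = (-180/405 + 2)**2 = (-180*1/405 + 2)**2 = (-4/9 + 2)**2 = (14/9)**2 = 196/81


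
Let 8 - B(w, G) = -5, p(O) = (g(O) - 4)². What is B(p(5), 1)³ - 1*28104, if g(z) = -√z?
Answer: -25907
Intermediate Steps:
p(O) = (-4 - √O)² (p(O) = (-√O - 4)² = (-4 - √O)²)
B(w, G) = 13 (B(w, G) = 8 - 1*(-5) = 8 + 5 = 13)
B(p(5), 1)³ - 1*28104 = 13³ - 1*28104 = 2197 - 28104 = -25907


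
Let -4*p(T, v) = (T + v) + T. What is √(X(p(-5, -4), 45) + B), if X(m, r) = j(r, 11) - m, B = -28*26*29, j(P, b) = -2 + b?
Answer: I*√84426/2 ≈ 145.28*I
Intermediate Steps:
p(T, v) = -T/2 - v/4 (p(T, v) = -((T + v) + T)/4 = -(v + 2*T)/4 = -T/2 - v/4)
B = -21112 (B = -728*29 = -21112)
X(m, r) = 9 - m (X(m, r) = (-2 + 11) - m = 9 - m)
√(X(p(-5, -4), 45) + B) = √((9 - (-½*(-5) - ¼*(-4))) - 21112) = √((9 - (5/2 + 1)) - 21112) = √((9 - 1*7/2) - 21112) = √((9 - 7/2) - 21112) = √(11/2 - 21112) = √(-42213/2) = I*√84426/2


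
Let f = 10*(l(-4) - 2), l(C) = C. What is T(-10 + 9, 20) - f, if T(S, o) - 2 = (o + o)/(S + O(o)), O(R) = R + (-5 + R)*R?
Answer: 19818/319 ≈ 62.125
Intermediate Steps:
O(R) = R + R*(-5 + R)
f = -60 (f = 10*(-4 - 2) = 10*(-6) = -60)
T(S, o) = 2 + 2*o/(S + o*(-4 + o)) (T(S, o) = 2 + (o + o)/(S + o*(-4 + o)) = 2 + (2*o)/(S + o*(-4 + o)) = 2 + 2*o/(S + o*(-4 + o)))
T(-10 + 9, 20) - f = 2*((-10 + 9) + 20 + 20*(-4 + 20))/((-10 + 9) + 20*(-4 + 20)) - 1*(-60) = 2*(-1 + 20 + 20*16)/(-1 + 20*16) + 60 = 2*(-1 + 20 + 320)/(-1 + 320) + 60 = 2*339/319 + 60 = 2*(1/319)*339 + 60 = 678/319 + 60 = 19818/319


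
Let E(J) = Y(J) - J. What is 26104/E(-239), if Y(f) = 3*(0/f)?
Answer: 26104/239 ≈ 109.22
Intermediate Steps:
Y(f) = 0 (Y(f) = 3*0 = 0)
E(J) = -J (E(J) = 0 - J = -J)
26104/E(-239) = 26104/((-1*(-239))) = 26104/239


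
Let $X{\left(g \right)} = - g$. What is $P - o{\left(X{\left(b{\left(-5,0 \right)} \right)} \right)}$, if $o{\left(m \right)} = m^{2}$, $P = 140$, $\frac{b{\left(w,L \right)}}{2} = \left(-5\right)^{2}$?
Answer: $-2360$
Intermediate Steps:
$b{\left(w,L \right)} = 50$ ($b{\left(w,L \right)} = 2 \left(-5\right)^{2} = 2 \cdot 25 = 50$)
$P - o{\left(X{\left(b{\left(-5,0 \right)} \right)} \right)} = 140 - \left(\left(-1\right) 50\right)^{2} = 140 - \left(-50\right)^{2} = 140 - 2500 = -2360$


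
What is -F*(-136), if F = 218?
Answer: 29648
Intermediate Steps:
-F*(-136) = -1*218*(-136) = -218*(-136) = 29648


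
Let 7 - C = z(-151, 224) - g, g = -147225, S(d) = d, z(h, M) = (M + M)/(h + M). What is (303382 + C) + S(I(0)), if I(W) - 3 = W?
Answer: 11399743/73 ≈ 1.5616e+5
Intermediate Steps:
z(h, M) = 2*M/(M + h) (z(h, M) = (2*M)/(M + h) = 2*M/(M + h))
I(W) = 3 + W
C = -10747362/73 (C = 7 - (2*224/(224 - 151) - 1*(-147225)) = 7 - (2*224/73 + 147225) = 7 - (2*224*(1/73) + 147225) = 7 - (448/73 + 147225) = 7 - 1*10747873/73 = 7 - 10747873/73 = -10747362/73 ≈ -1.4722e+5)
(303382 + C) + S(I(0)) = (303382 - 10747362/73) + (3 + 0) = 11399524/73 + 3 = 11399743/73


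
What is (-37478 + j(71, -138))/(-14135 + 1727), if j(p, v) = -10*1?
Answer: 142/47 ≈ 3.0213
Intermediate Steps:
j(p, v) = -10
(-37478 + j(71, -138))/(-14135 + 1727) = (-37478 - 10)/(-14135 + 1727) = -37488/(-12408) = -37488*(-1/12408) = 142/47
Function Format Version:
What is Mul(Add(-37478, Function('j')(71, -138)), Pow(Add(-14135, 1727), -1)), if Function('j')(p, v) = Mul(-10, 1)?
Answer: Rational(142, 47) ≈ 3.0213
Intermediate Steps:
Function('j')(p, v) = -10
Mul(Add(-37478, Function('j')(71, -138)), Pow(Add(-14135, 1727), -1)) = Mul(Add(-37478, -10), Pow(Add(-14135, 1727), -1)) = Mul(-37488, Pow(-12408, -1)) = Mul(-37488, Rational(-1, 12408)) = Rational(142, 47)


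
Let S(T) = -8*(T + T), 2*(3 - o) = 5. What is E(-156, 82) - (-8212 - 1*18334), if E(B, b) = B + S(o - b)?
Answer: 27694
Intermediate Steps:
o = ½ (o = 3 - ½*5 = 3 - 5/2 = ½ ≈ 0.50000)
S(T) = -16*T
E(B, b) = -8 + B + 16*b (E(B, b) = B - 16*(½ - b) = B + (-8 + 16*b) = -8 + B + 16*b)
E(-156, 82) - (-8212 - 1*18334) = (-8 - 156 + 16*82) - (-8212 - 1*18334) = (-8 - 156 + 1312) - (-8212 - 18334) = 1148 - 1*(-26546) = 1148 + 26546 = 27694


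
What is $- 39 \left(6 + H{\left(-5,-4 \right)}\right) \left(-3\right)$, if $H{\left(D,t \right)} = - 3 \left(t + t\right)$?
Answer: $3510$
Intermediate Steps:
$H{\left(D,t \right)} = - 6 t$ ($H{\left(D,t \right)} = - 3 \cdot 2 t = - 6 t$)
$- 39 \left(6 + H{\left(-5,-4 \right)}\right) \left(-3\right) = - 39 \left(6 - -24\right) \left(-3\right) = - 39 \left(6 + 24\right) \left(-3\right) = \left(-39\right) 30 \left(-3\right) = \left(-1170\right) \left(-3\right) = 3510$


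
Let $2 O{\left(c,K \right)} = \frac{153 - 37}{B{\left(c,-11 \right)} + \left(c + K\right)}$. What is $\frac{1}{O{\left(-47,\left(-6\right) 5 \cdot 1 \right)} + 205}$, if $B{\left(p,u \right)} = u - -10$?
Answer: $\frac{39}{7966} \approx 0.0048958$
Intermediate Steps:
$B{\left(p,u \right)} = 10 + u$ ($B{\left(p,u \right)} = u + 10 = 10 + u$)
$O{\left(c,K \right)} = \frac{58}{-1 + K + c}$ ($O{\left(c,K \right)} = \frac{\left(153 - 37\right) \frac{1}{\left(10 - 11\right) + \left(c + K\right)}}{2} = \frac{116 \frac{1}{-1 + \left(K + c\right)}}{2} = \frac{116 \frac{1}{-1 + K + c}}{2} = \frac{58}{-1 + K + c}$)
$\frac{1}{O{\left(-47,\left(-6\right) 5 \cdot 1 \right)} + 205} = \frac{1}{\frac{58}{-1 + \left(-6\right) 5 \cdot 1 - 47} + 205} = \frac{1}{\frac{58}{-1 - 30 - 47} + 205} = \frac{1}{\frac{58}{-78} + 205} = \frac{1}{58 \left(- \frac{1}{78}\right) + 205} = \frac{1}{- \frac{29}{39} + 205} = \frac{1}{\frac{7966}{39}} = \frac{39}{7966}$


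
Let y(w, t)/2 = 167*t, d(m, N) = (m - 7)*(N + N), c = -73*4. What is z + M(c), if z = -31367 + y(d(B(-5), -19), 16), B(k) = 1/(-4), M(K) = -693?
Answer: -26716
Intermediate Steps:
c = -292
B(k) = -¼
d(m, N) = 2*N*(-7 + m) (d(m, N) = (-7 + m)*(2*N) = 2*N*(-7 + m))
y(w, t) = 334*t (y(w, t) = 2*(167*t) = 334*t)
z = -26023 (z = -31367 + 334*16 = -31367 + 5344 = -26023)
z + M(c) = -26023 - 693 = -26716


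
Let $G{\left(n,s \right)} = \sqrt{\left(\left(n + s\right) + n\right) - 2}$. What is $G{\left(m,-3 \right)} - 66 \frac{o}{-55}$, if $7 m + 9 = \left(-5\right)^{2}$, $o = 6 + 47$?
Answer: $\frac{318}{5} + \frac{i \sqrt{21}}{7} \approx 63.6 + 0.65465 i$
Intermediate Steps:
$o = 53$
$m = \frac{16}{7}$ ($m = - \frac{9}{7} + \frac{\left(-5\right)^{2}}{7} = - \frac{9}{7} + \frac{1}{7} \cdot 25 = - \frac{9}{7} + \frac{25}{7} = \frac{16}{7} \approx 2.2857$)
$G{\left(n,s \right)} = \sqrt{-2 + s + 2 n}$ ($G{\left(n,s \right)} = \sqrt{\left(s + 2 n\right) - 2} = \sqrt{-2 + s + 2 n}$)
$G{\left(m,-3 \right)} - 66 \frac{o}{-55} = \sqrt{-2 - 3 + 2 \cdot \frac{16}{7}} - 66 \frac{53}{-55} = \sqrt{-2 - 3 + \frac{32}{7}} - 66 \cdot 53 \left(- \frac{1}{55}\right) = \sqrt{- \frac{3}{7}} - - \frac{318}{5} = \frac{i \sqrt{21}}{7} + \frac{318}{5} = \frac{318}{5} + \frac{i \sqrt{21}}{7}$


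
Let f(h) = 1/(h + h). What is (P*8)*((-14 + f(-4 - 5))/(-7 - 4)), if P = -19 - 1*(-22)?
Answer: 92/3 ≈ 30.667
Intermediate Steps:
f(h) = 1/(2*h)
P = 3 (P = -19 + 22 = 3)
(P*8)*((-14 + f(-4 - 5))/(-7 - 4)) = (3*8)*((-14 + 1/(2*(-4 - 5)))/(-7 - 4)) = 24*((-14 + (1/2)/(-9))/(-11)) = 24*((-14 + (1/2)*(-1/9))*(-1/11)) = 24*((-14 - 1/18)*(-1/11)) = 24*(-253/18*(-1/11)) = 24*(23/18) = 92/3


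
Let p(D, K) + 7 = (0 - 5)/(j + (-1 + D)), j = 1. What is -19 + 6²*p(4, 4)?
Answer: -316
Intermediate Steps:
p(D, K) = -7 - 5/D (p(D, K) = -7 + (0 - 5)/(1 + (-1 + D)) = -7 - 5/D)
-19 + 6²*p(4, 4) = -19 + 6²*(-7 - 5/4) = -19 + 36*(-7 - 5*¼) = -19 + 36*(-7 - 5/4) = -19 + 36*(-33/4) = -19 - 297 = -316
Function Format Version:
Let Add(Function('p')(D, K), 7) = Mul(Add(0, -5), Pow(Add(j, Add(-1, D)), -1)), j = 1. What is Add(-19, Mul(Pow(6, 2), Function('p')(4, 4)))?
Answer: -316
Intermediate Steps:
Function('p')(D, K) = Add(-7, Mul(-5, Pow(D, -1))) (Function('p')(D, K) = Add(-7, Mul(Add(0, -5), Pow(Add(1, Add(-1, D)), -1))) = Add(-7, Mul(-5, Pow(D, -1))))
Add(-19, Mul(Pow(6, 2), Function('p')(4, 4))) = Add(-19, Mul(Pow(6, 2), Add(-7, Mul(-5, Pow(4, -1))))) = Add(-19, Mul(36, Add(-7, Mul(-5, Rational(1, 4))))) = Add(-19, Mul(36, Add(-7, Rational(-5, 4)))) = Add(-19, Mul(36, Rational(-33, 4))) = Add(-19, -297) = -316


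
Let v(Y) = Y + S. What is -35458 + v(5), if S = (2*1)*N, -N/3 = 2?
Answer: -35465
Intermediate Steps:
N = -6 (N = -3*2 = -6)
S = -12 (S = (2*1)*(-6) = 2*(-6) = -12)
v(Y) = -12 + Y (v(Y) = Y - 12 = -12 + Y)
-35458 + v(5) = -35458 + (-12 + 5) = -35458 - 7 = -35465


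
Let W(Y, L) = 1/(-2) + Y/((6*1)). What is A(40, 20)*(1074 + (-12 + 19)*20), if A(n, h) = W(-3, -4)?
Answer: -1214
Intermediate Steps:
W(Y, L) = -½ + Y/6 (W(Y, L) = 1*(-½) + Y/6 = -½ + Y*(⅙) = -½ + Y/6)
A(n, h) = -1 (A(n, h) = -½ + (⅙)*(-3) = -½ - ½ = -1)
A(40, 20)*(1074 + (-12 + 19)*20) = -(1074 + (-12 + 19)*20) = -(1074 + 7*20) = -(1074 + 140) = -1*1214 = -1214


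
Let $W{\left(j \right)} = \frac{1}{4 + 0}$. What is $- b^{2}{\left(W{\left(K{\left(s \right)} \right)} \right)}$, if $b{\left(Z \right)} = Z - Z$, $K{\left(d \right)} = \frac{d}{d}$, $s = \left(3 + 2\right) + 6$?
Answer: $0$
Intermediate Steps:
$s = 11$ ($s = 5 + 6 = 11$)
$K{\left(d \right)} = 1$
$W{\left(j \right)} = \frac{1}{4}$
$b{\left(Z \right)} = 0$
$- b^{2}{\left(W{\left(K{\left(s \right)} \right)} \right)} = - 0^{2} = \left(-1\right) 0 = 0$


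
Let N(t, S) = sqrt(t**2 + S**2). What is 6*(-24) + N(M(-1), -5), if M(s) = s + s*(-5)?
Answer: -144 + sqrt(41) ≈ -137.60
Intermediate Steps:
M(s) = -4*s (M(s) = s - 5*s = -4*s)
N(t, S) = sqrt(S**2 + t**2)
6*(-24) + N(M(-1), -5) = 6*(-24) + sqrt((-5)**2 + (-4*(-1))**2) = -144 + sqrt(25 + 4**2) = -144 + sqrt(25 + 16) = -144 + sqrt(41)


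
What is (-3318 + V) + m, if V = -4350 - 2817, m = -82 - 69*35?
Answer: -12982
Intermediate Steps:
m = -2497 (m = -82 - 2415 = -2497)
V = -7167
(-3318 + V) + m = (-3318 - 7167) - 2497 = -10485 - 2497 = -12982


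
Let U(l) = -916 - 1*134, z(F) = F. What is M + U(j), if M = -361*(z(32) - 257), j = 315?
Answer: 80175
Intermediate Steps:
M = 81225 (M = -361*(32 - 257) = -361*(-225) = 81225)
U(l) = -1050 (U(l) = -916 - 134 = -1050)
M + U(j) = 81225 - 1050 = 80175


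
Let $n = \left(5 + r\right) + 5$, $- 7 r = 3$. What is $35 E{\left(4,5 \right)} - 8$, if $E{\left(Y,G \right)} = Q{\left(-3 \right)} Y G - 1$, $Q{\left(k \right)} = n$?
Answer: $6657$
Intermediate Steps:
$r = - \frac{3}{7}$ ($r = \left(- \frac{1}{7}\right) 3 = - \frac{3}{7} \approx -0.42857$)
$n = \frac{67}{7}$ ($n = \left(5 - \frac{3}{7}\right) + 5 = \frac{32}{7} + 5 = \frac{67}{7} \approx 9.5714$)
$Q{\left(k \right)} = \frac{67}{7}$
$E{\left(Y,G \right)} = -1 + \frac{67 G Y}{7}$ ($E{\left(Y,G \right)} = \frac{67 Y}{7} G - 1 = \frac{67 G Y}{7} - 1 = -1 + \frac{67 G Y}{7}$)
$35 E{\left(4,5 \right)} - 8 = 35 \left(-1 + \frac{67}{7} \cdot 5 \cdot 4\right) - 8 = 35 \left(-1 + \frac{1340}{7}\right) - 8 = 35 \cdot \frac{1333}{7} - 8 = 6665 - 8 = 6657$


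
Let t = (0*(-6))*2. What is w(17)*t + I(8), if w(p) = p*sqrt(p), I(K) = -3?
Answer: -3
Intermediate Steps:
t = 0 (t = 0*2 = 0)
w(p) = p**(3/2)
w(17)*t + I(8) = 17**(3/2)*0 - 3 = (17*sqrt(17))*0 - 3 = 0 - 3 = -3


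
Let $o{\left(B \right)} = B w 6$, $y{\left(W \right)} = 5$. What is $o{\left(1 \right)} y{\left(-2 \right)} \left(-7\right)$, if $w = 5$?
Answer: $-1050$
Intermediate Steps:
$o{\left(B \right)} = 30 B$ ($o{\left(B \right)} = B 5 \cdot 6 = 5 B 6 = 30 B$)
$o{\left(1 \right)} y{\left(-2 \right)} \left(-7\right) = 30 \cdot 1 \cdot 5 \left(-7\right) = 30 \cdot 5 \left(-7\right) = 150 \left(-7\right) = -1050$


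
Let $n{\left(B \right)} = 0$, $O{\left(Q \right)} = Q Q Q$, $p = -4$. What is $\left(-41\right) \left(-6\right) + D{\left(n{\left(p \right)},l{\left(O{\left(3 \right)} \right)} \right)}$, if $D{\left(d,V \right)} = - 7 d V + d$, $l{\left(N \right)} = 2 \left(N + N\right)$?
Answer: $246$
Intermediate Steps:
$O{\left(Q \right)} = Q^{3}$ ($O{\left(Q \right)} = Q^{2} Q = Q^{3}$)
$l{\left(N \right)} = 4 N$ ($l{\left(N \right)} = 2 \cdot 2 N = 4 N$)
$D{\left(d,V \right)} = d - 7 V d$ ($D{\left(d,V \right)} = - 7 V d + d = d - 7 V d$)
$\left(-41\right) \left(-6\right) + D{\left(n{\left(p \right)},l{\left(O{\left(3 \right)} \right)} \right)} = \left(-41\right) \left(-6\right) + 0 \left(1 - 7 \cdot 4 \cdot 3^{3}\right) = 246 + 0 \left(1 - 7 \cdot 4 \cdot 27\right) = 246 + 0 \left(1 - 756\right) = 246 + 0 \left(-755\right) = 246 + 0 = 246$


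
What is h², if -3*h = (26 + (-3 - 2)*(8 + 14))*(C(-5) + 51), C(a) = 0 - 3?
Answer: 1806336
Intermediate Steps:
C(a) = -3
h = 1344 (h = -(26 + (-3 - 2)*(8 + 14))*(-3 + 51)/3 = -(26 - 5*22)*48/3 = -(26 - 110)*48/3 = -(-28)*48 = -⅓*(-4032) = 1344)
h² = 1344² = 1806336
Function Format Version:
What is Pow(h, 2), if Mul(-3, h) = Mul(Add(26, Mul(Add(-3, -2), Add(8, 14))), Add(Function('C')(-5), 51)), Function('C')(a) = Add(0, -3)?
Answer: 1806336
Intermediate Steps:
Function('C')(a) = -3
h = 1344 (h = Mul(Rational(-1, 3), Mul(Add(26, Mul(Add(-3, -2), Add(8, 14))), Add(-3, 51))) = Mul(Rational(-1, 3), Mul(Add(26, Mul(-5, 22)), 48)) = Mul(Rational(-1, 3), Mul(Add(26, -110), 48)) = Mul(Rational(-1, 3), Mul(-84, 48)) = Mul(Rational(-1, 3), -4032) = 1344)
Pow(h, 2) = Pow(1344, 2) = 1806336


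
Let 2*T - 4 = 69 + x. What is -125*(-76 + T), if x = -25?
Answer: 6500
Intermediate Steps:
T = 24 (T = 2 + (69 - 25)/2 = 2 + (1/2)*44 = 2 + 22 = 24)
-125*(-76 + T) = -125*(-76 + 24) = -125*(-52) = 6500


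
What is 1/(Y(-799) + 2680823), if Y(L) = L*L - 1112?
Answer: 1/3318112 ≈ 3.0138e-7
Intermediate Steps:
Y(L) = -1112 + L**2 (Y(L) = L**2 - 1112 = -1112 + L**2)
1/(Y(-799) + 2680823) = 1/((-1112 + (-799)**2) + 2680823) = 1/((-1112 + 638401) + 2680823) = 1/(637289 + 2680823) = 1/3318112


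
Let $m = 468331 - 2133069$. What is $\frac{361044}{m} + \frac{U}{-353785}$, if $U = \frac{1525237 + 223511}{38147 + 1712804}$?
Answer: $- \frac{111827649744081282}{515619466826748415} \approx -0.21688$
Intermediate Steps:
$m = -1664738$ ($m = 468331 - 2133069 = -1664738$)
$U = \frac{1748748}{1750951} \approx 0.99874$
$\frac{361044}{m} + \frac{U}{-353785} = \frac{361044}{-1664738} + \frac{1748748}{1750951 \left(-353785\right)} = 361044 \left(- \frac{1}{1664738}\right) + \frac{1748748}{1750951} \left(- \frac{1}{353785}\right) = - \frac{180522}{832369} - \frac{1748748}{619460199535} = - \frac{111827649744081282}{515619466826748415}$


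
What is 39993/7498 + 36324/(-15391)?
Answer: 343174911/115401718 ≈ 2.9737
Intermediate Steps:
39993/7498 + 36324/(-15391) = 39993*(1/7498) + 36324*(-1/15391) = 39993/7498 - 36324/15391 = 343174911/115401718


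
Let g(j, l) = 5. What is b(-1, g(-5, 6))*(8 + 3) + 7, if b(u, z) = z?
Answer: 62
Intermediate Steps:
b(-1, g(-5, 6))*(8 + 3) + 7 = 5*(8 + 3) + 7 = 5*11 + 7 = 55 + 7 = 62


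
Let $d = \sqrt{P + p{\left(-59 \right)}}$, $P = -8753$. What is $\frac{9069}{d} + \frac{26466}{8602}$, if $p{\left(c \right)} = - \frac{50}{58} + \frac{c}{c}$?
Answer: $\frac{1203}{391} - \frac{3023 i \sqrt{7361157}}{84611} \approx 3.0767 - 96.936 i$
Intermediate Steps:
$p{\left(c \right)} = \frac{4}{29}$ ($p{\left(c \right)} = \left(-50\right) \frac{1}{58} + 1 = - \frac{25}{29} + 1 = \frac{4}{29}$)
$d = \frac{i \sqrt{7361157}}{29}$ ($d = \sqrt{-8753 + \frac{4}{29}} = \sqrt{- \frac{253833}{29}} = \frac{i \sqrt{7361157}}{29} \approx 93.557 i$)
$\frac{9069}{d} + \frac{26466}{8602} = \frac{9069}{\frac{1}{29} i \sqrt{7361157}} + \frac{26466}{8602} = 9069 \left(- \frac{i \sqrt{7361157}}{253833}\right) + 26466 \cdot \frac{1}{8602} = - \frac{3023 i \sqrt{7361157}}{84611} + \frac{1203}{391} = \frac{1203}{391} - \frac{3023 i \sqrt{7361157}}{84611}$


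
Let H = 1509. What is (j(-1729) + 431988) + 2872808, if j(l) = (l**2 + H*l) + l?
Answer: 3683447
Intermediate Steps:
j(l) = l**2 + 1510*l (j(l) = (l**2 + 1509*l) + l = l**2 + 1510*l)
(j(-1729) + 431988) + 2872808 = (-1729*(1510 - 1729) + 431988) + 2872808 = (-1729*(-219) + 431988) + 2872808 = (378651 + 431988) + 2872808 = 810639 + 2872808 = 3683447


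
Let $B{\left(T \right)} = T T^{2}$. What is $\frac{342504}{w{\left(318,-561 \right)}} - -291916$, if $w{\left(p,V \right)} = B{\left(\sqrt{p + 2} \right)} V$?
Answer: $291916 - \frac{14271 \sqrt{5}}{299200} \approx 2.9192 \cdot 10^{5}$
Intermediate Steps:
$B{\left(T \right)} = T^{3}$
$w{\left(p,V \right)} = V \left(2 + p\right)^{\frac{3}{2}}$ ($w{\left(p,V \right)} = \left(\sqrt{p + 2}\right)^{3} V = \left(\sqrt{2 + p}\right)^{3} V = \left(2 + p\right)^{\frac{3}{2}} V = V \left(2 + p\right)^{\frac{3}{2}}$)
$\frac{342504}{w{\left(318,-561 \right)}} - -291916 = \frac{342504}{\left(-561\right) \left(2 + 318\right)^{\frac{3}{2}}} - -291916 = \frac{342504}{\left(-561\right) 320^{\frac{3}{2}}} + 291916 = \frac{342504}{\left(-561\right) 2560 \sqrt{5}} + 291916 = \frac{342504}{\left(-1436160\right) \sqrt{5}} + 291916 = 342504 \left(- \frac{\sqrt{5}}{7180800}\right) + 291916 = - \frac{14271 \sqrt{5}}{299200} + 291916 = 291916 - \frac{14271 \sqrt{5}}{299200}$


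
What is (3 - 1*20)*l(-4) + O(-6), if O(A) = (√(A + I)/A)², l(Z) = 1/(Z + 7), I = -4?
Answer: -107/18 ≈ -5.9444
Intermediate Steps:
l(Z) = 1/(7 + Z)
O(A) = (-4 + A)/A² (O(A) = (√(A - 4)/A)² = (√(-4 + A)/A)² = (-4 + A)/A²)
(3 - 1*20)*l(-4) + O(-6) = (3 - 1*20)/(7 - 4) + (-4 - 6)/(-6)² = (3 - 20)/3 + (1/36)*(-10) = -17*⅓ - 5/18 = -17/3 - 5/18 = -107/18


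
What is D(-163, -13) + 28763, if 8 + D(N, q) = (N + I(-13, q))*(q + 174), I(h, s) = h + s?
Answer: -1674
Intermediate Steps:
D(N, q) = -8 + (174 + q)*(-13 + N + q) (D(N, q) = -8 + (N + (-13 + q))*(q + 174) = -8 + (-13 + N + q)*(174 + q) = -8 + (174 + q)*(-13 + N + q))
D(-163, -13) + 28763 = (-2270 + (-13)**2 + 161*(-13) + 174*(-163) - 163*(-13)) + 28763 = (-2270 + 169 - 2093 - 28362 + 2119) + 28763 = -30437 + 28763 = -1674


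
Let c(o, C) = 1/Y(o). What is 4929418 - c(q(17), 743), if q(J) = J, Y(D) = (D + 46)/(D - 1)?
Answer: 310553318/63 ≈ 4.9294e+6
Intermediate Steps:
Y(D) = (46 + D)/(-1 + D)
c(o, C) = (-1 + o)/(46 + o) (c(o, C) = 1/((46 + o)/(-1 + o)) = (-1 + o)/(46 + o))
4929418 - c(q(17), 743) = 4929418 - (-1 + 17)/(46 + 17) = 4929418 - 16/63 = 310553318/63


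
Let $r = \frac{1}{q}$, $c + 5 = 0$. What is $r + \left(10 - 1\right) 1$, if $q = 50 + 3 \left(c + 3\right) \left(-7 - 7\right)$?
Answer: $\frac{1207}{134} \approx 9.0075$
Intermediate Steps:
$c = -5$ ($c = -5 + 0 = -5$)
$q = 134$ ($q = 50 + 3 \left(-5 + 3\right) \left(-7 - 7\right) = 50 + 3 \left(\left(-2\right) \left(-14\right)\right) = 50 + 3 \cdot 28 = 50 + 84 = 134$)
$r = \frac{1}{134} \approx 0.0074627$
$r + \left(10 - 1\right) 1 = \frac{1}{134} + \left(10 - 1\right) 1 = \frac{1}{134} + 9 \cdot 1 = \frac{1}{134} + 9 = \frac{1207}{134}$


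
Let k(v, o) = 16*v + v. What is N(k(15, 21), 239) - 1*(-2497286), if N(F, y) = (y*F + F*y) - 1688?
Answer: 2617488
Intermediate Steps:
k(v, o) = 17*v
N(F, y) = -1688 + 2*F*y (N(F, y) = (F*y + F*y) - 1688 = 2*F*y - 1688 = -1688 + 2*F*y)
N(k(15, 21), 239) - 1*(-2497286) = (-1688 + 2*(17*15)*239) - 1*(-2497286) = (-1688 + 2*255*239) + 2497286 = (-1688 + 121890) + 2497286 = 120202 + 2497286 = 2617488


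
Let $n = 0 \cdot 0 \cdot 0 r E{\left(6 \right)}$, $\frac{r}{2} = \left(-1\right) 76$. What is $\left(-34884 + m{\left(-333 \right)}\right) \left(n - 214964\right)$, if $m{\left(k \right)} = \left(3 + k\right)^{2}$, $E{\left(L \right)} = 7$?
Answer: $-15910775424$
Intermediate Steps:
$r = -152$ ($r = 2 \left(\left(-1\right) 76\right) = 2 \left(-76\right) = -152$)
$n = 0$ ($n = 0 \cdot 0 \cdot 0 \left(-152\right) 7 = 0 \cdot 0 \left(-152\right) 7 = 0 \left(-152\right) 7 = 0 \cdot 7 = 0$)
$\left(-34884 + m{\left(-333 \right)}\right) \left(n - 214964\right) = \left(-34884 + \left(3 - 333\right)^{2}\right) \left(0 - 214964\right) = \left(-34884 + \left(-330\right)^{2}\right) \left(-214964\right) = \left(-34884 + 108900\right) \left(-214964\right) = 74016 \left(-214964\right) = -15910775424$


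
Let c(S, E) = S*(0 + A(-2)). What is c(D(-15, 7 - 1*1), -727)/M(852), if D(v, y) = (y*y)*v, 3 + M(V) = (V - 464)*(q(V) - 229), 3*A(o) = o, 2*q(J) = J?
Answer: 360/76433 ≈ 0.0047100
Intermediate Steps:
q(J) = J/2
A(o) = o/3
M(V) = -3 + (-464 + V)*(-229 + V/2) (M(V) = -3 + (V - 464)*(V/2 - 229) = -3 + (-464 + V)*(-229 + V/2))
D(v, y) = v*y² (D(v, y) = y²*v = v*y²)
c(S, E) = -2*S/3 (c(S, E) = S*(0 + (⅓)*(-2)) = S*(0 - ⅔) = S*(-⅔) = -2*S/3)
c(D(-15, 7 - 1*1), -727)/M(852) = (-(-10)*(7 - 1*1)²)/(106253 + (½)*852² - 461*852) = (-(-10)*(7 - 1)²)/(106253 + (½)*725904 - 392772) = (-(-10)*6²)/(106253 + 362952 - 392772) = -(-10)*36/76433 = -⅔*(-540)*(1/76433) = 360*(1/76433) = 360/76433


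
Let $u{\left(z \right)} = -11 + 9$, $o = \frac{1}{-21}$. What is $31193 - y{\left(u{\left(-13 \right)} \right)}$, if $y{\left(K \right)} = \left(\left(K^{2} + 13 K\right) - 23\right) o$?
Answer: $\frac{218336}{7} \approx 31191.0$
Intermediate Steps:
$o = - \frac{1}{21} \approx -0.047619$
$u{\left(z \right)} = -2$
$y{\left(K \right)} = \frac{23}{21} - \frac{13 K}{21} - \frac{K^{2}}{21}$ ($y{\left(K \right)} = \left(\left(K^{2} + 13 K\right) - 23\right) \left(- \frac{1}{21}\right) = \left(-23 + K^{2} + 13 K\right) \left(- \frac{1}{21}\right) = \frac{23}{21} - \frac{13 K}{21} - \frac{K^{2}}{21}$)
$31193 - y{\left(u{\left(-13 \right)} \right)} = 31193 - \left(\frac{23}{21} - - \frac{26}{21} - \frac{\left(-2\right)^{2}}{21}\right) = 31193 - \left(\frac{23}{21} + \frac{26}{21} - \frac{4}{21}\right) = 31193 - \frac{15}{7} = \frac{218336}{7}$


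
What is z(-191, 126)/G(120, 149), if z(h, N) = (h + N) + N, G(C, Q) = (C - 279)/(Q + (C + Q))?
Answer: -25498/159 ≈ -160.36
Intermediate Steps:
G(C, Q) = (-279 + C)/(C + 2*Q)
z(h, N) = h + 2*N (z(h, N) = (N + h) + N = h + 2*N)
z(-191, 126)/G(120, 149) = (-191 + 2*126)/(((-279 + 120)/(120 + 2*149))) = (-191 + 252)/((-159/(120 + 298))) = 61/((-159/418)) = 61/(((1/418)*(-159))) = 61/(-159/418) = 61*(-418/159) = -25498/159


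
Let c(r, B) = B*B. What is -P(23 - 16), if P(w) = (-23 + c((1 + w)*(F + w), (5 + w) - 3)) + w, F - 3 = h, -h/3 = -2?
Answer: -65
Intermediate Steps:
h = 6 (h = -3*(-2) = 6)
F = 9 (F = 3 + 6 = 9)
c(r, B) = B²
P(w) = -23 + w + (2 + w)² (P(w) = (-23 + ((5 + w) - 3)²) + w = (-23 + (2 + w)²) + w = -23 + w + (2 + w)²)
-P(23 - 16) = -(-23 + (23 - 16) + (2 + (23 - 16))²) = -(-23 + 7 + (2 + 7)²) = -(-23 + 7 + 9²) = -(-23 + 7 + 81) = -1*65 = -65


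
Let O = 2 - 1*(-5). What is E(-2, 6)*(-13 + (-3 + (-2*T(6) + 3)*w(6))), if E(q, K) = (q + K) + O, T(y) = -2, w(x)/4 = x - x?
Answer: -176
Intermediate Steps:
w(x) = 0 (w(x) = 4*(x - x) = 4*0 = 0)
O = 7 (O = 2 + 5 = 7)
E(q, K) = 7 + K + q (E(q, K) = (q + K) + 7 = (K + q) + 7 = 7 + K + q)
E(-2, 6)*(-13 + (-3 + (-2*T(6) + 3)*w(6))) = (7 + 6 - 2)*(-13 + (-3 + (-2*(-2) + 3)*0)) = 11*(-13 + (-3 + (4 + 3)*0)) = 11*(-13 + (-3 + 7*0)) = 11*(-13 + (-3 + 0)) = 11*(-13 - 3) = 11*(-16) = -176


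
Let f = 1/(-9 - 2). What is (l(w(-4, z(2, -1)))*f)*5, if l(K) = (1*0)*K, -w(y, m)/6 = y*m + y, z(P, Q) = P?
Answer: 0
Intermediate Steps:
w(y, m) = -6*y - 6*m*y (w(y, m) = -6*(y*m + y) = -6*(m*y + y) = -6*(y + m*y) = -6*y - 6*m*y)
l(K) = 0 (l(K) = 0*K = 0)
f = -1/11 (f = 1/(-11) = -1/11 ≈ -0.090909)
(l(w(-4, z(2, -1)))*f)*5 = (0*(-1/11))*5 = 0*5 = 0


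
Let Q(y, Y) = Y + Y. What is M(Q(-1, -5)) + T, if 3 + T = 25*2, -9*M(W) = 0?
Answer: 47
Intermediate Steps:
Q(y, Y) = 2*Y
M(W) = 0 (M(W) = -⅑*0 = 0)
T = 47 (T = -3 + 25*2 = -3 + 50 = 47)
M(Q(-1, -5)) + T = 0 + 47 = 47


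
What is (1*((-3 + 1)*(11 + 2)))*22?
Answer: -572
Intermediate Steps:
(1*((-3 + 1)*(11 + 2)))*22 = (1*(-2*13))*22 = (1*(-26))*22 = -26*22 = -572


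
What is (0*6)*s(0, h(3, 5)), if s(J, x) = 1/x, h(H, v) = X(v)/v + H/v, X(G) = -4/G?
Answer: 0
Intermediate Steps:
h(H, v) = -4/v² + H/v (h(H, v) = (-4/v)/v + H/v = -4/v² + H/v)
(0*6)*s(0, h(3, 5)) = (0*6)/(((-4 + 3*5)/5²)) = 0/(((-4 + 15)/25)) = 0/(((1/25)*11)) = 0/(11/25) = 0*(25/11) = 0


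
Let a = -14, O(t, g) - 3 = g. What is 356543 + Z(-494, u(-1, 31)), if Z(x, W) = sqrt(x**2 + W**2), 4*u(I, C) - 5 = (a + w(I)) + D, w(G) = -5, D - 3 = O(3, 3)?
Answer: 356543 + sqrt(3904601)/4 ≈ 3.5704e+5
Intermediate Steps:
O(t, g) = 3 + g
D = 9 (D = 3 + (3 + 3) = 3 + 6 = 9)
u(I, C) = -5/4 (u(I, C) = 5/4 + ((-14 - 5) + 9)/4 = 5/4 + (-19 + 9)/4 = 5/4 + (1/4)*(-10) = 5/4 - 5/2 = -5/4)
Z(x, W) = sqrt(W**2 + x**2)
356543 + Z(-494, u(-1, 31)) = 356543 + sqrt((-5/4)**2 + (-494)**2) = 356543 + sqrt(25/16 + 244036) = 356543 + sqrt(3904601/16) = 356543 + sqrt(3904601)/4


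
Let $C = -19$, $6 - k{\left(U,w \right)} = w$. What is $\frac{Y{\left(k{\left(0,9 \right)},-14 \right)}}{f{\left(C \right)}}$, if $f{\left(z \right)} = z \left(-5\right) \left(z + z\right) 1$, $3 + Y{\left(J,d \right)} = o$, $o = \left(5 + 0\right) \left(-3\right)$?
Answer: $\frac{9}{1805} \approx 0.0049862$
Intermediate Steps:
$o = -15$ ($o = 5 \left(-3\right) = -15$)
$k{\left(U,w \right)} = 6 - w$
$Y{\left(J,d \right)} = -18$ ($Y{\left(J,d \right)} = -3 - 15 = -18$)
$f{\left(z \right)} = - 10 z^{2}$ ($f{\left(z \right)} = - 5 z 2 z 1 = - 5 z 2 z = - 10 z^{2}$)
$\frac{Y{\left(k{\left(0,9 \right)},-14 \right)}}{f{\left(C \right)}} = - \frac{18}{\left(-10\right) \left(-19\right)^{2}} = - \frac{18}{\left(-10\right) 361} = - \frac{18}{-3610} = \left(-18\right) \left(- \frac{1}{3610}\right) = \frac{9}{1805}$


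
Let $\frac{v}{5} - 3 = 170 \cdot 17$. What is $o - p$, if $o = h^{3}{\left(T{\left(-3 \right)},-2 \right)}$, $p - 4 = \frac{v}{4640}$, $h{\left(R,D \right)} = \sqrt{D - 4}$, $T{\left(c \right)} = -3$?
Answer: $- \frac{6605}{928} - 6 i \sqrt{6} \approx -7.1175 - 14.697 i$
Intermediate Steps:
$v = 14465$ ($v = 15 + 5 \cdot 170 \cdot 17 = 15 + 5 \cdot 2890 = 15 + 14450 = 14465$)
$h{\left(R,D \right)} = \sqrt{-4 + D}$
$p = \frac{6605}{928}$ ($p = 4 + \frac{14465}{4640} = 4 + 14465 \cdot \frac{1}{4640} = 4 + \frac{2893}{928} = \frac{6605}{928} \approx 7.1175$)
$o = - 6 i \sqrt{6}$ ($o = \left(\sqrt{-4 - 2}\right)^{3} = \left(\sqrt{-6}\right)^{3} = \left(i \sqrt{6}\right)^{3} = - 6 i \sqrt{6} \approx - 14.697 i$)
$o - p = - 6 i \sqrt{6} - \frac{6605}{928} = - \frac{6605}{928} - 6 i \sqrt{6}$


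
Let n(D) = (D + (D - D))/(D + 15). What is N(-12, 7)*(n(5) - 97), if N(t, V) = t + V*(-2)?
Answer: 5031/2 ≈ 2515.5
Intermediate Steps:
n(D) = D/(15 + D) (n(D) = (D + 0)/(15 + D) = D/(15 + D))
N(t, V) = t - 2*V
N(-12, 7)*(n(5) - 97) = (-12 - 2*7)*(5/(15 + 5) - 97) = (-12 - 14)*(5/20 - 97) = -26*(5*(1/20) - 97) = -26*(¼ - 97) = -26*(-387/4) = 5031/2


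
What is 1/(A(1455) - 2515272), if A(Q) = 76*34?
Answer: -1/2512688 ≈ -3.9798e-7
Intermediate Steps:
A(Q) = 2584
1/(A(1455) - 2515272) = 1/(2584 - 2515272) = 1/(-2512688) = -1/2512688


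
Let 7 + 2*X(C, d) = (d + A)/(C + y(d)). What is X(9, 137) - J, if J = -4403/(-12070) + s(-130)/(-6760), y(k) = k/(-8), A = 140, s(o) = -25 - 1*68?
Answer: -10043019/479960 ≈ -20.925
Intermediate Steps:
s(o) = -93 (s(o) = -25 - 68 = -93)
y(k) = -k/8 (y(k) = k*(-1/8) = -k/8)
J = 181687/479960 (J = -4403/(-12070) - 93/(-6760) = -4403*(-1/12070) - 93*(-1/6760) = 259/710 + 93/6760 = 181687/479960 ≈ 0.37855)
X(C, d) = -7/2 + (140 + d)/(2*(C - d/8)) (X(C, d) = -7/2 + ((d + 140)/(C - d/8))/2 = -7/2 + ((140 + d)/(C - d/8))/2 = -7/2 + (140 + d)/(2*(C - d/8)))
X(9, 137) - J = (1120 - 56*9 + 15*137)/(2*(-1*137 + 8*9)) - 1*181687/479960 = (1120 - 504 + 2055)/(2*(-137 + 72)) - 181687/479960 = (1/2)*2671/(-65) - 181687/479960 = (1/2)*(-1/65)*2671 - 181687/479960 = -2671/130 - 181687/479960 = -10043019/479960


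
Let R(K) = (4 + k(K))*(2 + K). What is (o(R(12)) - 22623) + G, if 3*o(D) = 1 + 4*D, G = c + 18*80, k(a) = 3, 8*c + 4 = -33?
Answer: -168453/8 ≈ -21057.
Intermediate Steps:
c = -37/8 (c = -½ + (⅛)*(-33) = -½ - 33/8 = -37/8 ≈ -4.6250)
R(K) = 14 + 7*K (R(K) = (4 + 3)*(2 + K) = 7*(2 + K) = 14 + 7*K)
G = 11483/8 (G = -37/8 + 18*80 = -37/8 + 1440 = 11483/8 ≈ 1435.4)
o(D) = ⅓ + 4*D/3 (o(D) = (1 + 4*D)/3 = ⅓ + 4*D/3)
(o(R(12)) - 22623) + G = ((⅓ + 4*(14 + 7*12)/3) - 22623) + 11483/8 = ((⅓ + 4*(14 + 84)/3) - 22623) + 11483/8 = ((⅓ + (4/3)*98) - 22623) + 11483/8 = ((⅓ + 392/3) - 22623) + 11483/8 = (131 - 22623) + 11483/8 = -22492 + 11483/8 = -168453/8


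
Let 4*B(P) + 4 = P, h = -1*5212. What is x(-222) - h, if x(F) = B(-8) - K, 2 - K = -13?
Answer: 5194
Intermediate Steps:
K = 15 (K = 2 - 1*(-13) = 2 + 13 = 15)
h = -5212
B(P) = -1 + P/4
x(F) = -18 (x(F) = (-1 + (¼)*(-8)) - 1*15 = (-1 - 2) - 15 = -3 - 15 = -18)
x(-222) - h = -18 - 1*(-5212) = -18 + 5212 = 5194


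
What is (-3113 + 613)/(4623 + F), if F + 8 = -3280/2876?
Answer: -359500/663473 ≈ -0.54185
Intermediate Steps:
F = -6572/719 (F = -8 - 3280/2876 = -8 - 3280*1/2876 = -8 - 820/719 = -6572/719 ≈ -9.1405)
(-3113 + 613)/(4623 + F) = (-3113 + 613)/(4623 - 6572/719) = -2500/3317365/719 = -2500*719/3317365 = -359500/663473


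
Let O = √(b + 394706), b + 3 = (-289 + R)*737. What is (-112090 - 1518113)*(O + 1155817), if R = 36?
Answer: -1884216340851 - 4890609*√23138 ≈ -1.8850e+12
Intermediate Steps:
b = -186464 (b = -3 + (-289 + 36)*737 = -3 - 253*737 = -3 - 186461 = -186464)
O = 3*√23138 (O = √(-186464 + 394706) = √208242 = 3*√23138 ≈ 456.34)
(-112090 - 1518113)*(O + 1155817) = (-112090 - 1518113)*(3*√23138 + 1155817) = -1630203*(1155817 + 3*√23138) = -1884216340851 - 4890609*√23138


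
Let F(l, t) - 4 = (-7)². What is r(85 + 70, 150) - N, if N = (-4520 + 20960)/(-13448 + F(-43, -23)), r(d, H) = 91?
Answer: 82359/893 ≈ 92.227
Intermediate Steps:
F(l, t) = 53 (F(l, t) = 4 + (-7)² = 4 + 49 = 53)
N = -1096/893 (N = (-4520 + 20960)/(-13448 + 53) = 16440/(-13395) = 16440*(-1/13395) = -1096/893 ≈ -1.2273)
r(85 + 70, 150) - N = 91 - 1*(-1096/893) = 91 + 1096/893 = 82359/893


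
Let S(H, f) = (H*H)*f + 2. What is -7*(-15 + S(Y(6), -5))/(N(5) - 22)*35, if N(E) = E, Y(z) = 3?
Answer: -14210/17 ≈ -835.88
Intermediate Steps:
S(H, f) = 2 + f*H**2 (S(H, f) = H**2*f + 2 = f*H**2 + 2 = 2 + f*H**2)
-7*(-15 + S(Y(6), -5))/(N(5) - 22)*35 = -7*(-15 + (2 - 5*3**2))/(5 - 22)*35 = -7*(-15 + (2 - 5*9))/(-17)*35 = -7*(-15 + (2 - 45))*(-1)/17*35 = -7*(-15 - 43)*(-1)/17*35 = -(-406)*(-1)/17*35 = -7*58/17*35 = -406/17*35 = -14210/17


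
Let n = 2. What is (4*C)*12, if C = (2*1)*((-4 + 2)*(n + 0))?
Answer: -384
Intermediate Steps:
C = -8 (C = (2*1)*((-4 + 2)*(2 + 0)) = 2*(-2*2) = 2*(-4) = -8)
(4*C)*12 = (4*(-8))*12 = -32*12 = -384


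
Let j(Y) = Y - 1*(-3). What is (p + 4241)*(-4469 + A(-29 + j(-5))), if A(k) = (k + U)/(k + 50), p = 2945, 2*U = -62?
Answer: -610615978/19 ≈ -3.2138e+7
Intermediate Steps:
U = -31 (U = (½)*(-62) = -31)
j(Y) = 3 + Y (j(Y) = Y + 3 = 3 + Y)
A(k) = (-31 + k)/(50 + k) (A(k) = (k - 31)/(k + 50) = (-31 + k)/(50 + k))
(p + 4241)*(-4469 + A(-29 + j(-5))) = (2945 + 4241)*(-4469 + (-31 + (-29 + (3 - 5)))/(50 + (-29 + (3 - 5)))) = 7186*(-4469 + (-31 + (-29 - 2))/(50 + (-29 - 2))) = 7186*(-4469 + (-31 - 31)/(50 - 31)) = 7186*(-4469 - 62/19) = 7186*(-84973/19) = -610615978/19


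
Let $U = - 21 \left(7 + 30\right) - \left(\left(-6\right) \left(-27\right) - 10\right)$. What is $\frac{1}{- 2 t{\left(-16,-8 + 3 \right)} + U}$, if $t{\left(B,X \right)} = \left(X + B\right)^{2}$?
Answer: $- \frac{1}{1811} \approx -0.00055218$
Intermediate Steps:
$t{\left(B,X \right)} = \left(B + X\right)^{2}$
$U = -929$ ($U = \left(-21\right) 37 - \left(162 - 10\right) = -777 - 152 = -929$)
$\frac{1}{- 2 t{\left(-16,-8 + 3 \right)} + U} = \frac{1}{- 2 \left(-16 + \left(-8 + 3\right)\right)^{2} - 929} = \frac{1}{- 2 \left(-16 - 5\right)^{2} - 929} = \frac{1}{- 2 \left(-21\right)^{2} - 929} = \frac{1}{\left(-2\right) 441 - 929} = \frac{1}{-882 - 929} = \frac{1}{-1811} = - \frac{1}{1811}$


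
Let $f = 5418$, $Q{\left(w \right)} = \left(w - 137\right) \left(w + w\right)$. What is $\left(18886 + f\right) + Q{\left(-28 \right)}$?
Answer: $33544$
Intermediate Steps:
$Q{\left(w \right)} = 2 w \left(-137 + w\right)$ ($Q{\left(w \right)} = \left(-137 + w\right) 2 w = 2 w \left(-137 + w\right)$)
$\left(18886 + f\right) + Q{\left(-28 \right)} = \left(18886 + 5418\right) + 2 \left(-28\right) \left(-137 - 28\right) = 24304 + 2 \left(-28\right) \left(-165\right) = 24304 + 9240 = 33544$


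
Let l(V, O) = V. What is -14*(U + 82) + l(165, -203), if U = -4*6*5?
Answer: 697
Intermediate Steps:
U = -120 (U = -24*5 = -120)
-14*(U + 82) + l(165, -203) = -14*(-120 + 82) + 165 = -14*(-38) + 165 = 532 + 165 = 697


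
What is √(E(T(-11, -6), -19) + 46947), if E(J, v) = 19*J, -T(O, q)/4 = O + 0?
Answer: √47783 ≈ 218.59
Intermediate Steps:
T(O, q) = -4*O (T(O, q) = -4*(O + 0) = -4*O)
√(E(T(-11, -6), -19) + 46947) = √(19*(-4*(-11)) + 46947) = √(19*44 + 46947) = √(836 + 46947) = √47783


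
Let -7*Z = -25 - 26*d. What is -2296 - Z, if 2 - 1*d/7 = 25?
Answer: -11911/7 ≈ -1701.6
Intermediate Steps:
d = -161 (d = 14 - 7*25 = 14 - 175 = -161)
Z = -4161/7 (Z = -(-25 - 26*(-161))/7 = -(-25 + 4186)/7 = -⅐*4161 = -4161/7 ≈ -594.43)
-2296 - Z = -2296 - 1*(-4161/7) = -2296 + 4161/7 = -11911/7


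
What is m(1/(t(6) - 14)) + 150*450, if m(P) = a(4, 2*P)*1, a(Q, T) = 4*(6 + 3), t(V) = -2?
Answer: 67536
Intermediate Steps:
a(Q, T) = 36 (a(Q, T) = 4*9 = 36)
m(P) = 36 (m(P) = 36*1 = 36)
m(1/(t(6) - 14)) + 150*450 = 36 + 150*450 = 36 + 67500 = 67536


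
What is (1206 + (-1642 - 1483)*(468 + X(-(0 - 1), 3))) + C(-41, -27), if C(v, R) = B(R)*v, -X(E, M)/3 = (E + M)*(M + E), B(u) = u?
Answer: -1310187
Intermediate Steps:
X(E, M) = -3*(E + M)**2 (X(E, M) = -3*(E + M)*(M + E) = -3*(E + M)*(E + M) = -3*(E + M)**2)
C(v, R) = R*v
(1206 + (-1642 - 1483)*(468 + X(-(0 - 1), 3))) + C(-41, -27) = (1206 + (-1642 - 1483)*(468 - 3*(-(0 - 1) + 3)**2)) - 27*(-41) = (1206 - 3125*(468 - 3*(-1*(-1) + 3)**2)) + 1107 = (1206 - 3125*(468 - 3*(1 + 3)**2)) + 1107 = (1206 - 3125*(468 - 3*4**2)) + 1107 = (1206 - 3125*(468 - 3*16)) + 1107 = (1206 - 3125*(468 - 48)) + 1107 = (1206 - 3125*420) + 1107 = (1206 - 1312500) + 1107 = -1311294 + 1107 = -1310187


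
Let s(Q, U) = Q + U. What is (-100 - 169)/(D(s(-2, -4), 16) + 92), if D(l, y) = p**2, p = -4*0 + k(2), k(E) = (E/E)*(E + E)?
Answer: -269/108 ≈ -2.4907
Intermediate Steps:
k(E) = 2*E (k(E) = 1*(2*E) = 2*E)
p = 4 (p = -4*0 + 2*2 = 0 + 4 = 4)
D(l, y) = 16 (D(l, y) = 4**2 = 16)
(-100 - 169)/(D(s(-2, -4), 16) + 92) = (-100 - 169)/(16 + 92) = -269/108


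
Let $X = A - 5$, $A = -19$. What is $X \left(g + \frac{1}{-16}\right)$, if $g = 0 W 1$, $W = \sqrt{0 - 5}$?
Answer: $\frac{3}{2} \approx 1.5$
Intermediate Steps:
$W = i \sqrt{5}$ ($W = \sqrt{-5} = i \sqrt{5} \approx 2.2361 i$)
$X = -24$ ($X = -19 - 5 = -24$)
$g = 0$ ($g = 0 i \sqrt{5} \cdot 1 = 0 \cdot 1 = 0$)
$X \left(g + \frac{1}{-16}\right) = - 24 \left(0 + \frac{1}{-16}\right) = - 24 \left(0 - \frac{1}{16}\right) = \left(-24\right) \left(- \frac{1}{16}\right) = \frac{3}{2}$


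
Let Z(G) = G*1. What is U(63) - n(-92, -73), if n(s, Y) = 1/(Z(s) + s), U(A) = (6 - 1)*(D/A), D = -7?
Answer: -911/1656 ≈ -0.55012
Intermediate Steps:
Z(G) = G
U(A) = -35/A (U(A) = (6 - 1)*(-7/A) = 5*(-7/A) = -35/A)
n(s, Y) = 1/(2*s) (n(s, Y) = 1/(s + s) = 1/(2*s))
U(63) - n(-92, -73) = -35/63 - 1/(2*(-92)) = -35*1/63 - (-1)/(2*92) = -5/9 - 1*(-1/184) = -5/9 + 1/184 = -911/1656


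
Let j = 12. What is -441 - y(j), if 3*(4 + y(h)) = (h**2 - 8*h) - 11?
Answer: -1348/3 ≈ -449.33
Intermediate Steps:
y(h) = -23/3 - 8*h/3 + h**2/3 (y(h) = -4 + ((h**2 - 8*h) - 11)/3 = -4 + (-11 + h**2 - 8*h)/3 = -4 + (-11/3 - 8*h/3 + h**2/3) = -23/3 - 8*h/3 + h**2/3)
-441 - y(j) = -441 - (-23/3 - 8/3*12 + (1/3)*12**2) = -441 - (-23/3 - 32 + (1/3)*144) = -441 - (-23/3 - 32 + 48) = -441 - 1*25/3 = -441 - 25/3 = -1348/3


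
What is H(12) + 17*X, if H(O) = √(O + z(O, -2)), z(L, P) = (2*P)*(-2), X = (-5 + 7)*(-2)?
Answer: -68 + 2*√5 ≈ -63.528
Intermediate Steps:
X = -4 (X = 2*(-2) = -4)
z(L, P) = -4*P
H(O) = √(8 + O) (H(O) = √(O - 4*(-2)) = √(O + 8) = √(8 + O))
H(12) + 17*X = √(8 + 12) + 17*(-4) = √20 - 68 = 2*√5 - 68 = -68 + 2*√5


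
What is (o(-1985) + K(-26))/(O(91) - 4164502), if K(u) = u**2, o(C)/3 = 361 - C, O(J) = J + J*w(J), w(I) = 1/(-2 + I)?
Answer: -343273/185316244 ≈ -0.0018524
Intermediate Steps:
O(J) = J + J/(-2 + J)
o(C) = 1083 - 3*C (o(C) = 3*(361 - C) = 1083 - 3*C)
(o(-1985) + K(-26))/(O(91) - 4164502) = ((1083 - 3*(-1985)) + (-26)**2)/(91*(-1 + 91)/(-2 + 91) - 4164502) = ((1083 + 5955) + 676)/(91*90/89 - 4164502) = (7038 + 676)/(91*(1/89)*90 - 4164502) = 7714/(8190/89 - 4164502) = 7714/(-370632488/89) = 7714*(-89/370632488) = -343273/185316244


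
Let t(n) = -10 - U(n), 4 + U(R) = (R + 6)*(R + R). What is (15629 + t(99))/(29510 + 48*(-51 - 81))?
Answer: -5167/23174 ≈ -0.22297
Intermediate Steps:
U(R) = -4 + 2*R*(6 + R) (U(R) = -4 + (R + 6)*(R + R) = -4 + (6 + R)*(2*R) = -4 + 2*R*(6 + R))
t(n) = -6 - 12*n - 2*n² (t(n) = -10 - (-4 + 2*n² + 12*n) = -10 + (4 - 12*n - 2*n²) = -6 - 12*n - 2*n²)
(15629 + t(99))/(29510 + 48*(-51 - 81)) = (15629 + (-6 - 12*99 - 2*99²))/(29510 + 48*(-51 - 81)) = (15629 + (-6 - 1188 - 2*9801))/(29510 + 48*(-132)) = (15629 + (-6 - 1188 - 19602))/(29510 - 6336) = (15629 - 20796)/23174 = -5167*1/23174 = -5167/23174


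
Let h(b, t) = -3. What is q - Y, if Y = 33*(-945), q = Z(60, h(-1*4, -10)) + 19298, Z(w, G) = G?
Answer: 50480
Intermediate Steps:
q = 19295 (q = -3 + 19298 = 19295)
Y = -31185
q - Y = 19295 - 1*(-31185) = 19295 + 31185 = 50480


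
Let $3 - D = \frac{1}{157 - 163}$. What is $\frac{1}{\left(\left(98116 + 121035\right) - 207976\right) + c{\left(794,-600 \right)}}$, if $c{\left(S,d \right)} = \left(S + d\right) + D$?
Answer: $\frac{6}{68233} \approx 8.7934 \cdot 10^{-5}$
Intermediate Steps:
$D = \frac{19}{6}$ ($D = 3 - \frac{1}{157 - 163} = 3 - \frac{1}{-6} = 3 - - \frac{1}{6} = 3 + \frac{1}{6} = \frac{19}{6} \approx 3.1667$)
$c{\left(S,d \right)} = \frac{19}{6} + S + d$ ($c{\left(S,d \right)} = \left(S + d\right) + \frac{19}{6} = \frac{19}{6} + S + d$)
$\frac{1}{\left(\left(98116 + 121035\right) - 207976\right) + c{\left(794,-600 \right)}} = \frac{1}{\left(\left(98116 + 121035\right) - 207976\right) + \left(\frac{19}{6} + 794 - 600\right)} = \frac{1}{\left(219151 - 207976\right) + \frac{1183}{6}} = \frac{1}{11175 + \frac{1183}{6}} = \frac{1}{\frac{68233}{6}} = \frac{6}{68233}$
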